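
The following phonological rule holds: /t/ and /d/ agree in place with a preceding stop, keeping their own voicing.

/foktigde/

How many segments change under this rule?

2

/t/ after /k/ (velar) → [k]
/d/ after /g/ (velar) → [g]
2 segments change.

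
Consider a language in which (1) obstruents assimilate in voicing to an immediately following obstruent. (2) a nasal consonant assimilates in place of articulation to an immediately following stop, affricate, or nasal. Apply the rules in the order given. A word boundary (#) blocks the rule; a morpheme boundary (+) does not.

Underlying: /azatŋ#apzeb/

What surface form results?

[azatŋ#abzeb]

Rule 1: /p/ before /z/ (voiced) → [b]
After rule 1: azatŋ#abzeb
Rule 2: no segment meets the rule's conditions; no change.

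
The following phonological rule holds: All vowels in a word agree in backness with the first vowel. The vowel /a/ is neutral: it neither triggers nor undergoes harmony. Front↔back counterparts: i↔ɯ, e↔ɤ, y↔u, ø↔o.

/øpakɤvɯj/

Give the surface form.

[øpakevij]

/ɤ/ harmonizes with /ø/ ([-back]) → [e]
/ɯ/ harmonizes with /ø/ ([-back]) → [i]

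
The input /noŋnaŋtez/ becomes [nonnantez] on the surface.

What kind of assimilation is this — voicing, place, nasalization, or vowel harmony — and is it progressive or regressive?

place assimilation, regressive

/ŋ/→[n] /ŋ/→[n].
Each target copies a feature from the following segment, so the direction is regressive.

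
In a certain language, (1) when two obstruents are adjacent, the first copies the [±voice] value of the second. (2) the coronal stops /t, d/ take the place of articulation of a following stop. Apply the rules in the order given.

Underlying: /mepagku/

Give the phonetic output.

[mepakku]

Rule 1: /g/ before /k/ (voiceless) → [k]
After rule 1: mepakku
Rule 2: no segment meets the rule's conditions; no change.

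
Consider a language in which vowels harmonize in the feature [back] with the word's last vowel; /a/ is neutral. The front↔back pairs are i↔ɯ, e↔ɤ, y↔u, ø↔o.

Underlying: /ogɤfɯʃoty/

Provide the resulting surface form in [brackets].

/o/ harmonizes with /y/ ([-back]) → [ø]
/ɤ/ harmonizes with /y/ ([-back]) → [e]
/ɯ/ harmonizes with /y/ ([-back]) → [i]
/o/ harmonizes with /y/ ([-back]) → [ø]

[øgefiʃøty]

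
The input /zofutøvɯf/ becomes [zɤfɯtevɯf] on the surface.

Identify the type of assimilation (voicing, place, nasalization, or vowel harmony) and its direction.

/o/→[ɤ] /u/→[ɯ] /ø/→[e].
Vowels agree with the last vowel, so the harmony is regressive.

vowel harmony, regressive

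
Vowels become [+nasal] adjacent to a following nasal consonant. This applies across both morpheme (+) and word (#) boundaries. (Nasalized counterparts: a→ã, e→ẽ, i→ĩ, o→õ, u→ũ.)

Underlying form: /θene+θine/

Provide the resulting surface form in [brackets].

[θẽne+θĩne]

/e/ before nasal /n/ → [ẽ]
/i/ before nasal /n/ → [ĩ]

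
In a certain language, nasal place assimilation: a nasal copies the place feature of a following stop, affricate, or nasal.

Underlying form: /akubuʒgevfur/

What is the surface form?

no segment meets the rule's conditions; no change.

[akubuʒgevfur]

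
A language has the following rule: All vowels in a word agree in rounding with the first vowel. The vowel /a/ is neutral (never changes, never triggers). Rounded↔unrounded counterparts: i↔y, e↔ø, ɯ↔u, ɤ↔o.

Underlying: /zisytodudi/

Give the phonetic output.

[zisitɤdɯdi]

/y/ harmonizes with /i/ ([-round]) → [i]
/o/ harmonizes with /i/ ([-round]) → [ɤ]
/u/ harmonizes with /i/ ([-round]) → [ɯ]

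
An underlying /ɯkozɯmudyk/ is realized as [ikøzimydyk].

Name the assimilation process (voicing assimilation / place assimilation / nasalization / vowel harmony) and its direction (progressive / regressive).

/ɯ/→[i] /o/→[ø] /ɯ/→[i] /u/→[y].
Vowels agree with the last vowel, so the harmony is regressive.

vowel harmony, regressive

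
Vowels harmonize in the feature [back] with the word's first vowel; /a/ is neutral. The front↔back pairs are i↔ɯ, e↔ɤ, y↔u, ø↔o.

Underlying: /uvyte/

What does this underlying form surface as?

[uvutɤ]

/y/ harmonizes with /u/ ([+back]) → [u]
/e/ harmonizes with /u/ ([+back]) → [ɤ]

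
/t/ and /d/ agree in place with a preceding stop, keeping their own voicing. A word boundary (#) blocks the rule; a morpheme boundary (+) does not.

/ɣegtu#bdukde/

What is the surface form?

/t/ after /g/ (velar) → [k]
/d/ after /b/ (labial) → [b]
/d/ after /k/ (velar) → [g]

[ɣegku#bbukge]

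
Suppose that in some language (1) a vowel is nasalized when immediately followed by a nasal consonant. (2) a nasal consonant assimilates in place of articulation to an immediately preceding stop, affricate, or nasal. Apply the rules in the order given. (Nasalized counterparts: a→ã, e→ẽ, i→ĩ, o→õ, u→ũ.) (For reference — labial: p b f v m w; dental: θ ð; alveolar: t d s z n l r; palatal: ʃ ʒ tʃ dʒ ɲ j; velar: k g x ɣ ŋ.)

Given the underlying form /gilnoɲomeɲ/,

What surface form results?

[gilnõɲõmẽɲ]

Rule 1: /o/ before nasal /ɲ/ → [õ]
Rule 1: /o/ before nasal /m/ → [õ]
Rule 1: /e/ before nasal /ɲ/ → [ẽ]
After rule 1: gilnõɲõmẽɲ
Rule 2: no segment meets the rule's conditions; no change.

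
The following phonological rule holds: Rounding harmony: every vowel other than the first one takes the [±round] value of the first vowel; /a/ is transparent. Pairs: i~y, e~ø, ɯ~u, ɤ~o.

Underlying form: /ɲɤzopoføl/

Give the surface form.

[ɲɤzɤpɤfel]

/o/ harmonizes with /ɤ/ ([-round]) → [ɤ]
/o/ harmonizes with /ɤ/ ([-round]) → [ɤ]
/ø/ harmonizes with /ɤ/ ([-round]) → [e]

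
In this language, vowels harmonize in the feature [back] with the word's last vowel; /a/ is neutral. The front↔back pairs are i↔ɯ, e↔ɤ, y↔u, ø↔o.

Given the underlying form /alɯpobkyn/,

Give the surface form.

[alipøbkyn]

/ɯ/ harmonizes with /y/ ([-back]) → [i]
/o/ harmonizes with /y/ ([-back]) → [ø]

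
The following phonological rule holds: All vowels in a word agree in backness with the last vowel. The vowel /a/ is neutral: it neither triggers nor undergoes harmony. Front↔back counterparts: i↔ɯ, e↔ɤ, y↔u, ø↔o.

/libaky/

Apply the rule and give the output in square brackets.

no segment meets the rule's conditions; no change.

[libaky]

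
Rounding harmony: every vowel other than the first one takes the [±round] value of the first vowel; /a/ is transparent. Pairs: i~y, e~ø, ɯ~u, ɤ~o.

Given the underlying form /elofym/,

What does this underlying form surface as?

[elɤfim]

/o/ harmonizes with /e/ ([-round]) → [ɤ]
/y/ harmonizes with /e/ ([-round]) → [i]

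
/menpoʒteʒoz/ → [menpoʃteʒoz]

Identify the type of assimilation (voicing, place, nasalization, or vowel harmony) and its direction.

voicing assimilation, regressive

/ʒ/→[ʃ].
Each target copies a feature from the following segment, so the direction is regressive.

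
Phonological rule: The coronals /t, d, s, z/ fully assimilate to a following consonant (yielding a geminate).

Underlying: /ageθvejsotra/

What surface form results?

/t/ before /r/ → [r] (total assimilation)

[ageθvejsorra]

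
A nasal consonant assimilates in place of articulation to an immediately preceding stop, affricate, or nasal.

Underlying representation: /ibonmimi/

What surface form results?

[ibonnimi]

/m/ after /n/ (alveolar) → [n]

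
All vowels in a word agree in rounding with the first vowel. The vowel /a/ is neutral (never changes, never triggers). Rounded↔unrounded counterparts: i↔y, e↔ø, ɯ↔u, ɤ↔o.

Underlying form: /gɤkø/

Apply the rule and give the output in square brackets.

/ø/ harmonizes with /ɤ/ ([-round]) → [e]

[gɤke]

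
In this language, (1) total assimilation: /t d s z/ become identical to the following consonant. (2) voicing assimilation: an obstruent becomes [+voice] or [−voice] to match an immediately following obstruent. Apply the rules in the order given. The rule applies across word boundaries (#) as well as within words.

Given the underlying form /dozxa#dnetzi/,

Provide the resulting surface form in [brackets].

[doxxa#nnezzi]

Rule 1: /z/ before /x/ → [x] (total assimilation)
Rule 1: /d/ before /n/ → [n] (total assimilation)
Rule 1: /t/ before /z/ → [z] (total assimilation)
After rule 1: doxxa#nnezzi
Rule 2: no segment meets the rule's conditions; no change.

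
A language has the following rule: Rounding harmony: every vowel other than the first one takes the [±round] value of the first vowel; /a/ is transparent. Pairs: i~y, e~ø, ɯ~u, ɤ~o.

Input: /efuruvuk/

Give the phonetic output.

[efɯrɯvɯk]

/u/ harmonizes with /e/ ([-round]) → [ɯ]
/u/ harmonizes with /e/ ([-round]) → [ɯ]
/u/ harmonizes with /e/ ([-round]) → [ɯ]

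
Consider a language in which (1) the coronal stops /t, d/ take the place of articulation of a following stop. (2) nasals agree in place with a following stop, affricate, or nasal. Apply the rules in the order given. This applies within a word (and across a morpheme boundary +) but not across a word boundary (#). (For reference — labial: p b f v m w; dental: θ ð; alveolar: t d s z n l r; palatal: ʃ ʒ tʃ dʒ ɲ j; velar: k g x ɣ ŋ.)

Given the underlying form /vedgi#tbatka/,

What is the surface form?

[veggi#pbakka]

Rule 1: /d/ before /g/ (velar) → [g]
Rule 1: /t/ before /b/ (labial) → [p]
Rule 1: /t/ before /k/ (velar) → [k]
After rule 1: veggi#pbakka
Rule 2: no segment meets the rule's conditions; no change.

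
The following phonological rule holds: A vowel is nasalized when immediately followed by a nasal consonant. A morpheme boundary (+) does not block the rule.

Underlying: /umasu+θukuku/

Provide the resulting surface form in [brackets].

/u/ before nasal /m/ → [ũ]

[ũmasu+θukuku]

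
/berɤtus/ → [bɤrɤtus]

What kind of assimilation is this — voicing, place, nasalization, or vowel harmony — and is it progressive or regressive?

vowel harmony, regressive

/e/→[ɤ].
Vowels agree with the last vowel, so the harmony is regressive.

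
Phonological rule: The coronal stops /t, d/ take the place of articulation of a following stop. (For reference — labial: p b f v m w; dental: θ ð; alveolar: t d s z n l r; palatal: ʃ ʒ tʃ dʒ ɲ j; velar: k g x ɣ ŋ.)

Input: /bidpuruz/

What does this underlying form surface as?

[bibpuruz]

/d/ before /p/ (labial) → [b]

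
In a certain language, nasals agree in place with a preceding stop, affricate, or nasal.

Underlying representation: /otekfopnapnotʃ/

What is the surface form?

/n/ after /p/ (labial) → [m]
/n/ after /p/ (labial) → [m]

[otekfopmapmotʃ]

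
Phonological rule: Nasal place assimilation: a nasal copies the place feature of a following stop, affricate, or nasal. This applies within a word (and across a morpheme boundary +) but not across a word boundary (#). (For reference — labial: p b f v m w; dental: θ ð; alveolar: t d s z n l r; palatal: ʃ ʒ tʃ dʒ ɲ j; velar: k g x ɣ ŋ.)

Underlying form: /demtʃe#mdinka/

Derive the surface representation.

[deɲtʃe#ndiŋka]

/m/ before /tʃ/ (palatal) → [ɲ]
/m/ before /d/ (alveolar) → [n]
/n/ before /k/ (velar) → [ŋ]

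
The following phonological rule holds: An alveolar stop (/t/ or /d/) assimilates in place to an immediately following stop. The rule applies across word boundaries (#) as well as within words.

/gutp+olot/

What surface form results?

[gupp+olot]

/t/ before /p/ (labial) → [p]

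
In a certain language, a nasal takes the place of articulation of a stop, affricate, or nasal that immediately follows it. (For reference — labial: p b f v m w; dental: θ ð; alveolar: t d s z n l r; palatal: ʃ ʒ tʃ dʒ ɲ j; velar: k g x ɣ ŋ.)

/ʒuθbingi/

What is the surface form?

/n/ before /g/ (velar) → [ŋ]

[ʒuθbiŋgi]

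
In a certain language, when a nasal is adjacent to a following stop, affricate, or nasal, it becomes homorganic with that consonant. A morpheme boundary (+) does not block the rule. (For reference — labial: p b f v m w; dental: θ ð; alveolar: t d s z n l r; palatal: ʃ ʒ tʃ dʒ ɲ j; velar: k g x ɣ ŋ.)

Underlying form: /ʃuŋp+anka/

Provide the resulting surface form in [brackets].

/ŋ/ before /p/ (labial) → [m]
/n/ before /k/ (velar) → [ŋ]

[ʃump+aŋka]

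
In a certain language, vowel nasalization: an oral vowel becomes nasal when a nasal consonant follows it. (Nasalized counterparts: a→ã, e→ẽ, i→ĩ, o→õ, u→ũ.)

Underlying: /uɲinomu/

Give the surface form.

/u/ before nasal /ɲ/ → [ũ]
/i/ before nasal /n/ → [ĩ]
/o/ before nasal /m/ → [õ]

[ũɲĩnõmu]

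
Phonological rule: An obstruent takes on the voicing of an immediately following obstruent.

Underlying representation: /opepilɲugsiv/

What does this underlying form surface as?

/g/ before /s/ (voiceless) → [k]

[opepilɲuksiv]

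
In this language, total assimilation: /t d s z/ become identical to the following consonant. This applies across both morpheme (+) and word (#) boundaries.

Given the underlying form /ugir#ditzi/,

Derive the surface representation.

/t/ before /z/ → [z] (total assimilation)

[ugir#dizzi]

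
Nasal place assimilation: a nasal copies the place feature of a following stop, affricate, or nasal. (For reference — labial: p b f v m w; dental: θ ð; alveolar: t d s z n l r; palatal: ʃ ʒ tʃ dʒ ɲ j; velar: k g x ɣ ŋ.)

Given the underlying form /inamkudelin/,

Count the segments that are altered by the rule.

/m/ before /k/ (velar) → [ŋ]
1 segment changes.

1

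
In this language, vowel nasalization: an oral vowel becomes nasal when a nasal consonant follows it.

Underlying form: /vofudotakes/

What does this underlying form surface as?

[vofudotakes]

no segment meets the rule's conditions; no change.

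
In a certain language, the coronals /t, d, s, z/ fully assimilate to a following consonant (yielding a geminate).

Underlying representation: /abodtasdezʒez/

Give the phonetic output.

[abottaddeʒʒez]

/d/ before /t/ → [t] (total assimilation)
/s/ before /d/ → [d] (total assimilation)
/z/ before /ʒ/ → [ʒ] (total assimilation)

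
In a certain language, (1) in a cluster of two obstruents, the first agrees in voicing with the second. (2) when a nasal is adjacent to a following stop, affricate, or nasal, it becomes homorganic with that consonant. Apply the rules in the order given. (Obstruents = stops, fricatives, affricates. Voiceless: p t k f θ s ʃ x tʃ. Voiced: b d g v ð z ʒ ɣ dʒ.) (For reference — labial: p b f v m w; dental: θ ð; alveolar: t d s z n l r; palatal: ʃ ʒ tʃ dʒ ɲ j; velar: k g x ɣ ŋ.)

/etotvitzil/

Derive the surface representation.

Rule 1: /t/ before /v/ (voiced) → [d]
Rule 1: /t/ before /z/ (voiced) → [d]
After rule 1: etodvidzil
Rule 2: no segment meets the rule's conditions; no change.

[etodvidzil]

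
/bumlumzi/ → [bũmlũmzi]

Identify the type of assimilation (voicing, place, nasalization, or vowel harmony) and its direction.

/u/→[ũ] /u/→[ũ].
Each target copies a feature from the following segment, so the direction is regressive.

nasalization, regressive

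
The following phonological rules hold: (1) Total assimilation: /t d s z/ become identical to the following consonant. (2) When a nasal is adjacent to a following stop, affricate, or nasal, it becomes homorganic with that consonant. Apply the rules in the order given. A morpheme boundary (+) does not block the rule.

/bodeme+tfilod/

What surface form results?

Rule 1: /t/ before /f/ → [f] (total assimilation)
After rule 1: bodeme+ffilod
Rule 2: no segment meets the rule's conditions; no change.

[bodeme+ffilod]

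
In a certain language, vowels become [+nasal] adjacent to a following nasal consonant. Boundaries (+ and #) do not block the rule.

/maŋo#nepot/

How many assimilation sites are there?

2

/a/ before nasal /ŋ/ → [ã]
/o/ before nasal /n/ → [õ]
2 segments change.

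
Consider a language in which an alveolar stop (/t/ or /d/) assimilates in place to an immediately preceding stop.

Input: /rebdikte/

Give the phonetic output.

[rebbikke]

/d/ after /b/ (labial) → [b]
/t/ after /k/ (velar) → [k]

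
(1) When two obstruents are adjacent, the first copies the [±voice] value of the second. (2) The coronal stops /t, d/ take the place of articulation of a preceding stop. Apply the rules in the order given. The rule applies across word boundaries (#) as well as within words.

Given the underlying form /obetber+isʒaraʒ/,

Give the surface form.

[obedber+izʒaraʒ]

Rule 1: /t/ before /b/ (voiced) → [d]
Rule 1: /s/ before /ʒ/ (voiced) → [z]
After rule 1: obedber+izʒaraʒ
Rule 2: no segment meets the rule's conditions; no change.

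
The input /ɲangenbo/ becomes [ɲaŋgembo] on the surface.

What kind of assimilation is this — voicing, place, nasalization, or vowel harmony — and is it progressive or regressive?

/n/→[ŋ] /n/→[m].
Each target copies a feature from the following segment, so the direction is regressive.

place assimilation, regressive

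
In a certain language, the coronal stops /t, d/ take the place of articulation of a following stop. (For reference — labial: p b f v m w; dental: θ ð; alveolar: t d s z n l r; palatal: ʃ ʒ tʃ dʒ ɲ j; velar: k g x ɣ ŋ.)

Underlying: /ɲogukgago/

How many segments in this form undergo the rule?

No segment meets the rule's conditions.

0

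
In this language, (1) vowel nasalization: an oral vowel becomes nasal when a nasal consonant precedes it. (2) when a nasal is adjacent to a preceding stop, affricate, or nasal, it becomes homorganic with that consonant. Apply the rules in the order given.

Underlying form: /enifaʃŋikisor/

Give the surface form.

[enĩfaʃŋĩkisor]

Rule 1: /i/ after nasal /n/ → [ĩ]
Rule 1: /i/ after nasal /ŋ/ → [ĩ]
After rule 1: enĩfaʃŋĩkisor
Rule 2: no segment meets the rule's conditions; no change.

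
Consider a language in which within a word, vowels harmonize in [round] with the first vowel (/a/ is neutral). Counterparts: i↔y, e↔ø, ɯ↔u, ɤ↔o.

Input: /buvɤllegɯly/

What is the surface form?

[buvolløguly]

/ɤ/ harmonizes with /u/ ([+round]) → [o]
/e/ harmonizes with /u/ ([+round]) → [ø]
/ɯ/ harmonizes with /u/ ([+round]) → [u]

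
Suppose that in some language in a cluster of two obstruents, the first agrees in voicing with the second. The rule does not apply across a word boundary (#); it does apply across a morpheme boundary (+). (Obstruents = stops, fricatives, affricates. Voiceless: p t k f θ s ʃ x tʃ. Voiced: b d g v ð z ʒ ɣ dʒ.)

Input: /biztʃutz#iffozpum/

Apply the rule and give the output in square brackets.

[bistʃudz#iffospum]

/z/ before /tʃ/ (voiceless) → [s]
/t/ before /z/ (voiced) → [d]
/z/ before /p/ (voiceless) → [s]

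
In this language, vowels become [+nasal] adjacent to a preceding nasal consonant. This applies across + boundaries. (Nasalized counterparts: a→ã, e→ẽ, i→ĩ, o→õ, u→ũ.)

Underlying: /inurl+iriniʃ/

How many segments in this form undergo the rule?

/u/ after nasal /n/ → [ũ]
/i/ after nasal /n/ → [ĩ]
2 segments change.

2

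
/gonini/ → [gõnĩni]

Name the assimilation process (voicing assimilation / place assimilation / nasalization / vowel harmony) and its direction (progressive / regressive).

/o/→[õ] /i/→[ĩ].
Each target copies a feature from the following segment, so the direction is regressive.

nasalization, regressive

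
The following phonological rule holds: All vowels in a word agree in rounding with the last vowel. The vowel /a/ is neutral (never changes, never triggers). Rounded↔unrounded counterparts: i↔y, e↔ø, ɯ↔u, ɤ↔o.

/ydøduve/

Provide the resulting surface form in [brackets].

[idedɯve]

/y/ harmonizes with /e/ ([-round]) → [i]
/ø/ harmonizes with /e/ ([-round]) → [e]
/u/ harmonizes with /e/ ([-round]) → [ɯ]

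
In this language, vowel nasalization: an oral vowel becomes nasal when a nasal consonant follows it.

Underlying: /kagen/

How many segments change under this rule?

1

/e/ before nasal /n/ → [ẽ]
1 segment changes.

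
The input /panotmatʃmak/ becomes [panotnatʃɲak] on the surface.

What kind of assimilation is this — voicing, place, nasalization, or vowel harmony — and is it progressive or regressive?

place assimilation, progressive

/m/→[n] /m/→[ɲ].
Each target copies a feature from the preceding segment, so the direction is progressive.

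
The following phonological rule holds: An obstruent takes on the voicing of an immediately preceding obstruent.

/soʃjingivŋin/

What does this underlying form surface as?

[soʃjingivŋin]

no segment meets the rule's conditions; no change.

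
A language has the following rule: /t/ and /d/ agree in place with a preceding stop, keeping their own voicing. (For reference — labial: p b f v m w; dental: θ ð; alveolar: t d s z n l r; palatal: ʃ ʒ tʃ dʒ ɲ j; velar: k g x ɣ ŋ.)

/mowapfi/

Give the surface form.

[mowapfi]

no segment meets the rule's conditions; no change.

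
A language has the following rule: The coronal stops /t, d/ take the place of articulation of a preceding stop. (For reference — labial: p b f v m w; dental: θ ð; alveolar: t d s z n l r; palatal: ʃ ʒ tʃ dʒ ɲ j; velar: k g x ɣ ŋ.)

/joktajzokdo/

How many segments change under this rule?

2

/t/ after /k/ (velar) → [k]
/d/ after /k/ (velar) → [g]
2 segments change.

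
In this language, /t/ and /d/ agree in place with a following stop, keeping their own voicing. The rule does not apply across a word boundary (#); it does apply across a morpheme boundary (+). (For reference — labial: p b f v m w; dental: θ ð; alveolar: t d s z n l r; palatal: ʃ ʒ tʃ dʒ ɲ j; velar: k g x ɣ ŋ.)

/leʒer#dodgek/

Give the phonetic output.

/d/ before /g/ (velar) → [g]

[leʒer#doggek]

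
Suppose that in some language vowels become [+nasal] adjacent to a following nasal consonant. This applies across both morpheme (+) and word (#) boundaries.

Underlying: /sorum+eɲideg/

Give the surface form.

[sorũm+ẽɲideg]

/u/ before nasal /m/ → [ũ]
/e/ before nasal /ɲ/ → [ẽ]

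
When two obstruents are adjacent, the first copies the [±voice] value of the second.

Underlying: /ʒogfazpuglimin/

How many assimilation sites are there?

2

/g/ before /f/ (voiceless) → [k]
/z/ before /p/ (voiceless) → [s]
2 segments change.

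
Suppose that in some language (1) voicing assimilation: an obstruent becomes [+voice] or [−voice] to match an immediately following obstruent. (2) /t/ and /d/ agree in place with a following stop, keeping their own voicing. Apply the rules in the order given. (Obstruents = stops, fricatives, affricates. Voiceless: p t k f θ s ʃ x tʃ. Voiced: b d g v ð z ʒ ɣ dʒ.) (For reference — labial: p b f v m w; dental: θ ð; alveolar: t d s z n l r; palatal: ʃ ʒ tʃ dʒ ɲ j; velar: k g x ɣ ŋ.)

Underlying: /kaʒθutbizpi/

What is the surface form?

Rule 1: /ʒ/ before /θ/ (voiceless) → [ʃ]
Rule 1: /t/ before /b/ (voiced) → [d]
Rule 1: /z/ before /p/ (voiceless) → [s]
After rule 1: kaʃθudbispi
Rule 2: /d/ before /b/ (labial) → [b]

[kaʃθubbispi]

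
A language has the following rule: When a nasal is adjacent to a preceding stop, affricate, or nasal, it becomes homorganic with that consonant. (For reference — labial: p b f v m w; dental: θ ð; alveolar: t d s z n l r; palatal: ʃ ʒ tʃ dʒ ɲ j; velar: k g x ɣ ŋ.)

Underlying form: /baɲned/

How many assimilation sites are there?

/n/ after /ɲ/ (palatal) → [ɲ]
1 segment changes.

1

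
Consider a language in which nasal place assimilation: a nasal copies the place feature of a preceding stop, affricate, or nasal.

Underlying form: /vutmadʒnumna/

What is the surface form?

/m/ after /t/ (alveolar) → [n]
/n/ after /dʒ/ (palatal) → [ɲ]
/n/ after /m/ (labial) → [m]

[vutnadʒɲumma]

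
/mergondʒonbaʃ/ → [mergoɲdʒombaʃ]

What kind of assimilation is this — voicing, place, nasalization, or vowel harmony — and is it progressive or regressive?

/n/→[ɲ] /n/→[m].
Each target copies a feature from the following segment, so the direction is regressive.

place assimilation, regressive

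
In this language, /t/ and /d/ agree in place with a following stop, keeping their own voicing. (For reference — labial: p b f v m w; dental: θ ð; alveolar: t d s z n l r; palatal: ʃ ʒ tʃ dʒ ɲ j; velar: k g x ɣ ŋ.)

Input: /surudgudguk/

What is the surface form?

[suruggugguk]

/d/ before /g/ (velar) → [g]
/d/ before /g/ (velar) → [g]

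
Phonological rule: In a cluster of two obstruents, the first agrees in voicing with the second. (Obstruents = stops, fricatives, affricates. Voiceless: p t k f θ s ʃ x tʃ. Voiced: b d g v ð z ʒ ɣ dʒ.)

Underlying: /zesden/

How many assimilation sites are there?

1

/s/ before /d/ (voiced) → [z]
1 segment changes.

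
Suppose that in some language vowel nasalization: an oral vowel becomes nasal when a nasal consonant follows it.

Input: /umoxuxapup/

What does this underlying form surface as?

/u/ before nasal /m/ → [ũ]

[ũmoxuxapup]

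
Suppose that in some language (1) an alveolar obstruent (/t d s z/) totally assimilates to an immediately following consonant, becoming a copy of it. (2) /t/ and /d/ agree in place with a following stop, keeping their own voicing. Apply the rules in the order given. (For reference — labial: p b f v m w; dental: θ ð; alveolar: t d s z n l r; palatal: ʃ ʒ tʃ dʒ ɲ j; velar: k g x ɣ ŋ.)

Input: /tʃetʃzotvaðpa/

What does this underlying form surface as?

[tʃetʃzovvaðpa]

Rule 1: /t/ before /v/ → [v] (total assimilation)
After rule 1: tʃetʃzovvaðpa
Rule 2: no segment meets the rule's conditions; no change.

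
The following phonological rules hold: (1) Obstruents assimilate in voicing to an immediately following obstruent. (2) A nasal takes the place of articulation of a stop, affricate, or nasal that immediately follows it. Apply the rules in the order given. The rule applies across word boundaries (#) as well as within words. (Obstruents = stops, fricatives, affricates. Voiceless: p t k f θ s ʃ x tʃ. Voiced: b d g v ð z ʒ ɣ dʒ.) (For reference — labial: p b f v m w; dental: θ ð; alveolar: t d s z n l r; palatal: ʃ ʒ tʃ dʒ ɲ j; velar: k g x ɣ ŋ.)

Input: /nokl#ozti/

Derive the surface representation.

[nokl#osti]

Rule 1: /z/ before /t/ (voiceless) → [s]
After rule 1: nokl#osti
Rule 2: no segment meets the rule's conditions; no change.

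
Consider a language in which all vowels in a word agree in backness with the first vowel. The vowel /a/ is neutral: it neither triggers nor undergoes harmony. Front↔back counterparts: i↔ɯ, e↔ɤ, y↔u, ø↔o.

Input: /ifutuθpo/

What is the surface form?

[ifytyθpø]

/u/ harmonizes with /i/ ([-back]) → [y]
/u/ harmonizes with /i/ ([-back]) → [y]
/o/ harmonizes with /i/ ([-back]) → [ø]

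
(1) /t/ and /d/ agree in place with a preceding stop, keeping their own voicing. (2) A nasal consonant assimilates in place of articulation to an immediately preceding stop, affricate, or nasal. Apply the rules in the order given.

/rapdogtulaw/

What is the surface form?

Rule 1: /d/ after /p/ (labial) → [b]
Rule 1: /t/ after /g/ (velar) → [k]
After rule 1: rapbogkulaw
Rule 2: no segment meets the rule's conditions; no change.

[rapbogkulaw]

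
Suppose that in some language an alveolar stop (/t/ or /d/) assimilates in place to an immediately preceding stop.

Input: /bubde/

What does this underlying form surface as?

/d/ after /b/ (labial) → [b]

[bubbe]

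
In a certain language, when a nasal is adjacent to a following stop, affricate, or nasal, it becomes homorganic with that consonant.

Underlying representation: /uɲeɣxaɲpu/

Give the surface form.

/ɲ/ before /p/ (labial) → [m]

[uɲeɣxampu]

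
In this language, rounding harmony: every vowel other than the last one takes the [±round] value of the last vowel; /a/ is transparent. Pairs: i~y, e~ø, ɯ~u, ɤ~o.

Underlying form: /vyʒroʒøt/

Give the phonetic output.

no segment meets the rule's conditions; no change.

[vyʒroʒøt]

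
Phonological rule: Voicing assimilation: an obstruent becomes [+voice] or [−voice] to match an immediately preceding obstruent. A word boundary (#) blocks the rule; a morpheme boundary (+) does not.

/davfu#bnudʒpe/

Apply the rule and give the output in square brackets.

[davvu#bnudʒbe]

/f/ after /v/ (voiced) → [v]
/p/ after /dʒ/ (voiced) → [b]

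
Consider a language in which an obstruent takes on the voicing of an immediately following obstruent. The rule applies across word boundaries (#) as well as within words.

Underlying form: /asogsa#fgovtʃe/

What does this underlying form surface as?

/g/ before /s/ (voiceless) → [k]
/f/ before /g/ (voiced) → [v]
/v/ before /tʃ/ (voiceless) → [f]

[asoksa#vgoftʃe]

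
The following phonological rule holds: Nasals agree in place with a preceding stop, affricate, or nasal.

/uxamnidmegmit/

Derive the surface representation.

[uxammidnegŋit]

/n/ after /m/ (labial) → [m]
/m/ after /d/ (alveolar) → [n]
/m/ after /g/ (velar) → [ŋ]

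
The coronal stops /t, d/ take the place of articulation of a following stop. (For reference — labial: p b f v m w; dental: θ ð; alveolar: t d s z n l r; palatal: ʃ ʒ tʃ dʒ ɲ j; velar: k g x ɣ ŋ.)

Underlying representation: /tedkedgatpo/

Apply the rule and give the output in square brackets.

[tegkeggappo]

/d/ before /k/ (velar) → [g]
/d/ before /g/ (velar) → [g]
/t/ before /p/ (labial) → [p]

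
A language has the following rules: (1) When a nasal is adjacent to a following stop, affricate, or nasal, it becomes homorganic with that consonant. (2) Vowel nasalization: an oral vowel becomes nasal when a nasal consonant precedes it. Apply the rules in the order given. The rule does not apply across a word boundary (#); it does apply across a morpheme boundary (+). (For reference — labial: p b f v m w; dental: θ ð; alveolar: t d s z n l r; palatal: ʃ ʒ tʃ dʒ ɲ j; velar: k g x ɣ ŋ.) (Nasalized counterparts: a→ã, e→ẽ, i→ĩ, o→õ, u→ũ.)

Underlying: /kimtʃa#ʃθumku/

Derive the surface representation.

[kiɲtʃa#ʃθuŋku]

Rule 1: /m/ before /tʃ/ (palatal) → [ɲ]
Rule 1: /m/ before /k/ (velar) → [ŋ]
After rule 1: kiɲtʃa#ʃθuŋku
Rule 2: no segment meets the rule's conditions; no change.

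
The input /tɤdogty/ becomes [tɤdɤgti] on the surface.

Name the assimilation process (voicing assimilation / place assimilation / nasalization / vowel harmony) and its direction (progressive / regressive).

/o/→[ɤ] /y/→[i].
Vowels agree with the first vowel, so the harmony is progressive.

vowel harmony, progressive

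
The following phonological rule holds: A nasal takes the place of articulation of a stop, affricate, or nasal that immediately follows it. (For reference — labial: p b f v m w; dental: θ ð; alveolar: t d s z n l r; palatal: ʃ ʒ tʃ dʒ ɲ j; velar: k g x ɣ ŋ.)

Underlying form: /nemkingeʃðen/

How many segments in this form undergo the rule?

/m/ before /k/ (velar) → [ŋ]
/n/ before /g/ (velar) → [ŋ]
2 segments change.

2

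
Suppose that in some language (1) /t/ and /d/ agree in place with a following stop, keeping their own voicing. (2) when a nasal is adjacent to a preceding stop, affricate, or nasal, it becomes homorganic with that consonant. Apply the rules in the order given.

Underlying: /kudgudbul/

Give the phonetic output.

[kuggubbul]

Rule 1: /d/ before /g/ (velar) → [g]
Rule 1: /d/ before /b/ (labial) → [b]
After rule 1: kuggubbul
Rule 2: no segment meets the rule's conditions; no change.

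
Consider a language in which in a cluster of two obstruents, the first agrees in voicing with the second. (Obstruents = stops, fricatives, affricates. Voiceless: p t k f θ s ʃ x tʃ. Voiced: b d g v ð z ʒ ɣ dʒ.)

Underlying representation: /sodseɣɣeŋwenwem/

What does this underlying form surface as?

/d/ before /s/ (voiceless) → [t]

[sotseɣɣeŋwenwem]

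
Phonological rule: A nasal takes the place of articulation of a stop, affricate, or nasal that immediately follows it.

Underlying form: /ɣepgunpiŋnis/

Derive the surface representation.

/n/ before /p/ (labial) → [m]
/ŋ/ before /n/ (alveolar) → [n]

[ɣepgumpinnis]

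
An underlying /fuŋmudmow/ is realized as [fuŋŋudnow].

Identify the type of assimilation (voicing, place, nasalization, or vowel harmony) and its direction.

/m/→[ŋ] /m/→[n].
Each target copies a feature from the preceding segment, so the direction is progressive.

place assimilation, progressive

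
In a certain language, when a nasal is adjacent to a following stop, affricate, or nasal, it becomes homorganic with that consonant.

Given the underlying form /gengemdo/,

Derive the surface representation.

/n/ before /g/ (velar) → [ŋ]
/m/ before /d/ (alveolar) → [n]

[geŋgendo]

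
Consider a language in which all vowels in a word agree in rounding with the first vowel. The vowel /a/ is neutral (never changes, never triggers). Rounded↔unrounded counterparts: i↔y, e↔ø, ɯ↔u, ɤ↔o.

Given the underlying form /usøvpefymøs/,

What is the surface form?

[usøvpøfymøs]

/e/ harmonizes with /u/ ([+round]) → [ø]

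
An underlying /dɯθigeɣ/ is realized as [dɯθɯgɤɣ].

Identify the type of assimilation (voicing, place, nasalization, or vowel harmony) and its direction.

vowel harmony, progressive

/i/→[ɯ] /e/→[ɤ].
Vowels agree with the first vowel, so the harmony is progressive.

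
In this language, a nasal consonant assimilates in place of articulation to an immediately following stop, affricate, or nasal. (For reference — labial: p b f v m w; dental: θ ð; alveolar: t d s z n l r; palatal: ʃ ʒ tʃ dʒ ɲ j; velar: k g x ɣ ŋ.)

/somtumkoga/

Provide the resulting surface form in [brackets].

[sontuŋkoga]

/m/ before /t/ (alveolar) → [n]
/m/ before /k/ (velar) → [ŋ]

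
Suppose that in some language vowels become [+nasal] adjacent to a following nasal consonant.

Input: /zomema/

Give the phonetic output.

[zõmẽma]

/o/ before nasal /m/ → [õ]
/e/ before nasal /m/ → [ẽ]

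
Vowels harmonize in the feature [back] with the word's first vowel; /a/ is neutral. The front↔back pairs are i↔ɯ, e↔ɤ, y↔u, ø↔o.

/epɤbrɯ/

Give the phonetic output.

[epebri]

/ɤ/ harmonizes with /e/ ([-back]) → [e]
/ɯ/ harmonizes with /e/ ([-back]) → [i]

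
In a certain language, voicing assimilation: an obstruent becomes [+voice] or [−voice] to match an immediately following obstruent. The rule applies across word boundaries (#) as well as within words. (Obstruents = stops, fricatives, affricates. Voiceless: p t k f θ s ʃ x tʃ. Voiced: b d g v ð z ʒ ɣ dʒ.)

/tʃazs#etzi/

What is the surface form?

[tʃass#edzi]

/z/ before /s/ (voiceless) → [s]
/t/ before /z/ (voiced) → [d]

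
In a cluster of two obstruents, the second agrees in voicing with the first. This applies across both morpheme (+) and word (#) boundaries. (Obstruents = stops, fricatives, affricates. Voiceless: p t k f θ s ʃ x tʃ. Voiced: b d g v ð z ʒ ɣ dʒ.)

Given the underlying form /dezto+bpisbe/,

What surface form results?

/t/ after /z/ (voiced) → [d]
/p/ after /b/ (voiced) → [b]
/b/ after /s/ (voiceless) → [p]

[dezdo+bbispe]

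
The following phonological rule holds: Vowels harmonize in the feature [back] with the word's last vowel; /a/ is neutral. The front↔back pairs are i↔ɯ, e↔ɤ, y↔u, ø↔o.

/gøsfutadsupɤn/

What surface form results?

/ø/ harmonizes with /ɤ/ ([+back]) → [o]

[gosfutadsupɤn]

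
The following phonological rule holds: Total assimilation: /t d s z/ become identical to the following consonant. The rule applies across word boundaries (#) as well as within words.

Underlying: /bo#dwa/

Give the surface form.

/d/ before /w/ → [w] (total assimilation)

[bo#wwa]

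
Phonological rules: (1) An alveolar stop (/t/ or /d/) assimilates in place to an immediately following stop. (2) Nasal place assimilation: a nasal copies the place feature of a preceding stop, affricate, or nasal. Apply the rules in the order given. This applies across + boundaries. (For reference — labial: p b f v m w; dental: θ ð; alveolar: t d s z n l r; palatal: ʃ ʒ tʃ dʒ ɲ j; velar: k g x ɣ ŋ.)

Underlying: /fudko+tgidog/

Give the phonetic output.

[fugko+kgidog]

Rule 1: /d/ before /k/ (velar) → [g]
Rule 1: /t/ before /g/ (velar) → [k]
After rule 1: fugko+kgidog
Rule 2: no segment meets the rule's conditions; no change.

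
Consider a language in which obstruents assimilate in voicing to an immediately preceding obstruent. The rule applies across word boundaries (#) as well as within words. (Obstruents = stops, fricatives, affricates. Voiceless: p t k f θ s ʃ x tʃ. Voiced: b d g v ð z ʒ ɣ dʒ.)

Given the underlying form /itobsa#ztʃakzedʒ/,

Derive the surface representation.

[itobza#zdʒaksedʒ]

/s/ after /b/ (voiced) → [z]
/tʃ/ after /z/ (voiced) → [dʒ]
/z/ after /k/ (voiceless) → [s]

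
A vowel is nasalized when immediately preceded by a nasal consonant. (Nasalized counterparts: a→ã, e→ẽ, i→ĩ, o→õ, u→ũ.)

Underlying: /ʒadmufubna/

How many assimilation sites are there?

/u/ after nasal /m/ → [ũ]
/a/ after nasal /n/ → [ã]
2 segments change.

2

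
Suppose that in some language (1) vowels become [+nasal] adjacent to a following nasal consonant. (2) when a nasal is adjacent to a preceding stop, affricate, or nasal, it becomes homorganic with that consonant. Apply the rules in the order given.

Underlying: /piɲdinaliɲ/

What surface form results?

Rule 1: /i/ before nasal /ɲ/ → [ĩ]
Rule 1: /i/ before nasal /n/ → [ĩ]
Rule 1: /i/ before nasal /ɲ/ → [ĩ]
After rule 1: pĩɲdĩnalĩɲ
Rule 2: no segment meets the rule's conditions; no change.

[pĩɲdĩnalĩɲ]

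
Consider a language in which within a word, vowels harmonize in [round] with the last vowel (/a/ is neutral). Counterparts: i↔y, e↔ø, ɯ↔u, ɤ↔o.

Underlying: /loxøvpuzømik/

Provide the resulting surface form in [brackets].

/o/ harmonizes with /i/ ([-round]) → [ɤ]
/ø/ harmonizes with /i/ ([-round]) → [e]
/u/ harmonizes with /i/ ([-round]) → [ɯ]
/ø/ harmonizes with /i/ ([-round]) → [e]

[lɤxevpɯzemik]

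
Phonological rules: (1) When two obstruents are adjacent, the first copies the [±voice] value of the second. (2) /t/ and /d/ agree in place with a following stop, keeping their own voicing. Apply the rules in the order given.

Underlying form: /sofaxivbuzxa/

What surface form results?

[sofaxivbusxa]

Rule 1: /z/ before /x/ (voiceless) → [s]
After rule 1: sofaxivbusxa
Rule 2: no segment meets the rule's conditions; no change.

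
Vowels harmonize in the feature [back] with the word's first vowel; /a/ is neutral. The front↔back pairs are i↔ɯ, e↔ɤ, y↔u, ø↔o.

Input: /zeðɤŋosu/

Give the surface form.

/ɤ/ harmonizes with /e/ ([-back]) → [e]
/o/ harmonizes with /e/ ([-back]) → [ø]
/u/ harmonizes with /e/ ([-back]) → [y]

[zeðeŋøsy]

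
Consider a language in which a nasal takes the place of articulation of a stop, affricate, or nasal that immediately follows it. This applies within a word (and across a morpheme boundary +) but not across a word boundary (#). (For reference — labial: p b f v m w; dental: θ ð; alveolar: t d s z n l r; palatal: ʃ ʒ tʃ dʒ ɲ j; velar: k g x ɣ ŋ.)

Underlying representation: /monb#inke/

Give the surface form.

/n/ before /b/ (labial) → [m]
/n/ before /k/ (velar) → [ŋ]

[momb#iŋke]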